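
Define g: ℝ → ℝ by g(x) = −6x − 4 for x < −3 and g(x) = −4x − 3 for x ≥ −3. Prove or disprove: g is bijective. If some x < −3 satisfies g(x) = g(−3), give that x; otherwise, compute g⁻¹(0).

Both pieces are strictly decreasing (slopes −6 and −4), so each is injective on its own interval.
The left piece maps (−∞, −3) onto (14, ∞); the right piece maps [−3, ∞) onto (−∞, 9].
The images leave a gap (14 has no preimage), so g is not surjective, hence not bijective.
Because the two images are disjoint, no x < −3 has g(x) = g(−3), so we compute g⁻¹(0): 0 lies in (−∞, 9], so solve −4x − 3 = 0: x = (0 + 3)/(−4) = −3/4.

-3/4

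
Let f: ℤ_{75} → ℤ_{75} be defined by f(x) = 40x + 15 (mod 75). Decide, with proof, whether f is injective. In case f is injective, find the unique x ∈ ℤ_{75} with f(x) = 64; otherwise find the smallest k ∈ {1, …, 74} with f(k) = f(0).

Recall that f is injective if f(a) = f(b) implies a = b.
We have gcd(40, 75) = 5 > 1. Taking a = 0 and b = 15: f(0) = 15 and f(15) = 40·15 + 15 = 615 ≡ 15 (mod 75).
So f(0) = f(15) while 0 ≠ 15, so f is not injective.
Since f is not injective, we find the least positive k with f(k) = f(0): this means 40k ≡ 0 (mod 75), i.e. 75 ∣ 40k. Since gcd(40, 75) = 5, dividing through by 5 this holds exactly when 15 ∣ 8k, and as gcd(8, 15) = 1, exactly when 15 ∣ k.
The smallest positive such k is 15.

15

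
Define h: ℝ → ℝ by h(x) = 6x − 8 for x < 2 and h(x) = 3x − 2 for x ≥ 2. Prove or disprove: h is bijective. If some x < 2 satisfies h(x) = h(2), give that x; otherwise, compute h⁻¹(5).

Both pieces are strictly increasing (slopes 6 and 3), so each is injective on its own interval.
The left piece maps (−∞, 2) onto (−∞, 4); the right piece maps [2, ∞) onto [4, ∞).
Since 4 = 4, the images partition ℝ: h is injective and surjective, hence bijective.
Because the two images are disjoint, no x < 2 has h(x) = h(2), so we compute h⁻¹(5): 5 lies in [4, ∞), so solve 3x − 2 = 5: x = (5 + 2)/3 = 7/3.

7/3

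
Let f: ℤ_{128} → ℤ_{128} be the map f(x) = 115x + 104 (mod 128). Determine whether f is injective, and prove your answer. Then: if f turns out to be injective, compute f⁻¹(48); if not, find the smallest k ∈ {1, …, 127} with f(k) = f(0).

24

If f(u) = f(v), then 115u ≡ 115v (mod 128). Because gcd(115, 128) = 1, we may cancel 115 to get u ≡ v (mod 128).
So f is injective.
We now compute 115⁻¹ mod 128 explicitly. Euclid's algorithm: 128 = 1·115 + 13, 115 = 8·13 + 11, 13 = 1·11 + 2, 11 = 5·2 + 1; back-substituting gives 1 = 59·115 − 53·128, so 115⁻¹ ≡ 59 (mod 128).
Since f is injective, we compute f⁻¹(48): solve 115x + 104 ≡ 48 (mod 128), i.e. 115x ≡ 72 (mod 128).
Multiplying by 115⁻¹ = 59 gives x ≡ 59·72 = 4248 = 33·128 + 24 ≡ 24 (mod 128).
Check: f(24) = 115·24 + 104 = 2864 = 22·128 + 48 ≡ 48 (mod 128).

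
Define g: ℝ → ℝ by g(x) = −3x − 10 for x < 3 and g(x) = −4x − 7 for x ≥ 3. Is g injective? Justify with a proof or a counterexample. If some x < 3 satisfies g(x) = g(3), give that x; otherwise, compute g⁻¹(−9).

-1/3

Both pieces are strictly decreasing (slopes −3 and −4), so each is injective on its own interval.
The left piece maps (−∞, 3) onto (−19, ∞); the right piece maps [3, ∞) onto (−∞, −19].
These images are disjoint, so no value is attained by both pieces. So g is injective.
Because the two images are disjoint, no x < 3 has g(x) = g(3), so we compute g⁻¹(−9): −9 lies in (−19, ∞), so solve −3x − 10 = −9: x = (−9 + 10)/(−3) = −1/3.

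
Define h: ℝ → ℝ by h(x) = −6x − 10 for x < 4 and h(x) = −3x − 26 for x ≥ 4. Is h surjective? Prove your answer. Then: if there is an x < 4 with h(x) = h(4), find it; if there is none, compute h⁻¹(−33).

Both pieces are strictly decreasing (slopes −6 and −3), so each is injective on its own interval.
The left piece maps (−∞, 4) onto (−34, ∞); the right piece maps [4, ∞) onto (−∞, −38].
The union (−34, ∞) ∪ (−∞, −38] omits the interval between −34 and −38; in particular −34 has no preimage. So h is not surjective.
Because the two images are disjoint, no x < 4 has h(x) = h(4), so we compute h⁻¹(−33): −33 lies in (−34, ∞), so solve −6x − 10 = −33: x = (−33 + 10)/(−6) = 23/6.

23/6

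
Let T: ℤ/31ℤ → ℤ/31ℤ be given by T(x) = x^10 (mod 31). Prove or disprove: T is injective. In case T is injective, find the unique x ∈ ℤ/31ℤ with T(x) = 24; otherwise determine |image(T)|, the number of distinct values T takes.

T(1) = 1^10 = 1.
T(2): Repeated squaring mod 31: 2^1 ≡ 2, 2^2 ≡ 2² = 4, 2^4 ≡ 4² = 16, 2^8 ≡ 16² = 256 ≡ 8. Since 10 = 8 + 2, 2^10 ≡ 8·4: 8·4 = 32 ≡ 1. So 2^10 ≡ 1 (mod 31).
So T(1) = T(2) = 1 while 1 ≠ 2, so T is not injective.
Since T is not injective, we determine |image(T)|. Computing x^10 mod 31 for each x (by repeated squaring, reducing mod 31 at every step), the values T(0), T(1), …, T(30) are: 0, 1, 1, 25, 1, 5, 25, 25, 1, 5, 5, 5, 25, 5, 25, 1, 1, 25, 5, 25, 5, 5, 5, 1, 25, 25, 5, 1, 25, 1, 1.
The distinct values are {0, 1, 5, 25}; there are 4 of them.

4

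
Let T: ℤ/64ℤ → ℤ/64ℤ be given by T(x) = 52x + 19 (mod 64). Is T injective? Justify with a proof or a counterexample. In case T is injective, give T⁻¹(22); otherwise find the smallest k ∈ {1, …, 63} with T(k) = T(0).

We have gcd(52, 64) = 4 > 1. Taking s = 0 and t = 16: T(0) = 19 and T(16) = 52·16 + 19 = 851 ≡ 19 (mod 64).
So T(0) = T(16) while 0 ≠ 16, hence T is not injective.
Since T is not injective, we find the least positive k with T(k) = T(0): this means 52k ≡ 0 (mod 64), i.e. 64 ∣ 52k. Since gcd(52, 64) = 4, dividing through by 4 this holds exactly when 16 ∣ 13k, and as gcd(13, 16) = 1, exactly when 16 ∣ k.
The smallest positive such k is 16.

16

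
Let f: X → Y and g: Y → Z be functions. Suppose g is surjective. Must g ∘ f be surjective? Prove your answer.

not surjective

No. Take X = {1}, Y = Z = {1, 2, 3, 4}, f(1) = 1, and g = identity (surjective).
Then (g ∘ f)(1) = 1, and 4 ∈ Z has no preimage under g ∘ f, so g ∘ f is not surjective.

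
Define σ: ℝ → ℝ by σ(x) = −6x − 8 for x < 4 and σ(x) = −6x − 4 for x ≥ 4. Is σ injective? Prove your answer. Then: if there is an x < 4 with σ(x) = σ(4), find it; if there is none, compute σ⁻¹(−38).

Both pieces are strictly decreasing (slopes −6 and −6), so each is injective on its own interval.
The left piece maps (−∞, 4) onto (−32, ∞); the right piece maps [4, ∞) onto (−∞, −28].
These images overlap. In particular σ(4) = −28 (right piece), and solving −6x − 8 = −28 on the left piece gives x = 10/3 < 4.
So σ(10/3) = σ(4) with 10/3 ≠ 4, and σ is not injective. This x = 10/3 is the requested value below 4.

10/3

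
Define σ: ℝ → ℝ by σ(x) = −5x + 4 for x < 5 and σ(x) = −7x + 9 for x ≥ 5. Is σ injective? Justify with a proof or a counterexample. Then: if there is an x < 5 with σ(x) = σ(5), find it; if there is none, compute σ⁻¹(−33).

6

Both pieces are strictly decreasing (slopes −5 and −7), so each is injective on its own interval.
The left piece maps (−∞, 5) onto (−21, ∞); the right piece maps [5, ∞) onto (−∞, −26].
These images are disjoint, so no value is attained by both pieces. So σ is injective.
Because the two images are disjoint, no x < 5 has σ(x) = σ(5), so we compute σ⁻¹(−33): −33 lies in (−∞, −26], so solve −7x + 9 = −33: x = (−33 − 9)/(−7) = 6.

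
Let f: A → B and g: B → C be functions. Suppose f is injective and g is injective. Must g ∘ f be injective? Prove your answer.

injective

Suppose (g ∘ f)(u) = (g ∘ f)(v), i.e. g(f(u)) = g(f(v)).
Since g is injective, f(u) = f(v). Since f is injective, u = v. Thus g ∘ f is injective.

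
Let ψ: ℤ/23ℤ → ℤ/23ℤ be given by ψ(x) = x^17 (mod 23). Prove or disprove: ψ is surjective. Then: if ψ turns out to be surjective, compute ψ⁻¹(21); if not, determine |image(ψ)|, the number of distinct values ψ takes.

Since 23 is prime, the nonzero elements of ℤ/23ℤ form a cyclic group of order 22.
As gcd(17, 22) = 1, raising to the 17th power is a bijection on this group: if a^17 ≡ b^17 then (ab^{−1})^17 = 1, and the only element of order dividing gcd(17, 22) = 1 is 1, so a = b.
With ψ(0) = 0 this makes ψ injective on all of ℤ/23ℤ, hence bijective (finite equal-size domain and codomain). In particular ψ is surjective.
Since ψ is surjective, we find the preimage of 21. The inverse of x ↦ x^17 on (ℤ/23ℤ)^× is x ↦ x^13, because 17·13 = 221 = 10·22 + 1 ≡ 1 (mod 22) and x^{22} = 1 for x ≠ 0 (Fermat). So ψ⁻¹(21) = 21^13 mod 23.
Repeated squaring mod 23: 21^1 ≡ 21, 21^2 ≡ 21² = 441 ≡ 4, 21^4 ≡ 4² = 16, 21^8 ≡ 16² = 256 ≡ 3. Since 13 = 8 + 4 + 1, 21^13 ≡ 3·16·21: 3·16 = 48 ≡ 2, then 2·21 = 42 ≡ 19. So 21^13 ≡ 19 (mod 23).
Hence ψ⁻¹(21) = 19.

19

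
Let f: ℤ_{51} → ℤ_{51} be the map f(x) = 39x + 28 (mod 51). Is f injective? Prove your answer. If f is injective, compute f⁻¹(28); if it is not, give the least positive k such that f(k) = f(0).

By definition, injectivity means: for all a, b in the domain, f(a) = f(b) implies a = b.
We have gcd(39, 51) = 3 > 1. Taking a = 0 and b = 17: f(0) = 28 and f(17) = 39·17 + 28 = 691 ≡ 28 (mod 51).
So f(0) = f(17) while 0 ≠ 17, hence f is not injective.
Since f is not injective, we find the least positive k with f(k) = f(0): this means 39k ≡ 0 (mod 51), i.e. 51 ∣ 39k. Since gcd(39, 51) = 3, dividing through by 3 this holds exactly when 17 ∣ 13k, and as gcd(13, 17) = 1, exactly when 17 ∣ k.
The smallest positive such k is 17.

17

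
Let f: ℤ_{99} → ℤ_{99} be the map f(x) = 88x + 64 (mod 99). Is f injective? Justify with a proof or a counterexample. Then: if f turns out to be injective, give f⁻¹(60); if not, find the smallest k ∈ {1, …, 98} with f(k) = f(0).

We have gcd(88, 99) = 11 > 1. Taking s = 0 and t = 9: f(0) = 64 and f(9) = 88·9 + 64 = 856 ≡ 64 (mod 99).
So f(0) = f(9) while 0 ≠ 9, so f is not injective.
Since f is not injective, we find the least positive k with f(k) = f(0): this means 88k ≡ 0 (mod 99), i.e. 99 ∣ 88k. Since gcd(88, 99) = 11, dividing through by 11 this holds exactly when 9 ∣ 8k, and as gcd(8, 9) = 1, exactly when 9 ∣ k.
The smallest positive such k is 9.

9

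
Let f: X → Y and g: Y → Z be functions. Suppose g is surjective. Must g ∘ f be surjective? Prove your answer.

No. Take X = {1}, Y = Z = {1, 2}, f(1) = 1, and g = identity (surjective).
Then (g ∘ f)(1) = 1, and 2 ∈ Z has no preimage under g ∘ f, so g ∘ f is not surjective.

not surjective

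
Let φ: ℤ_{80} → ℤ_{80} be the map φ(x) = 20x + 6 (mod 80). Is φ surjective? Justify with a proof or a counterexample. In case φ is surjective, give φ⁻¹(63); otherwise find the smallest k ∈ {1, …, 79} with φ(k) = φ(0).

Since gcd(20, 80) = 20, we have 20x ≡ 0 (mod 20) for all x, so φ(x) ≡ 6 (mod 20).
But 0 ≢ 6 (mod 20), so 0 ∈ ℤ_{80} has no preimage. Thus φ is not surjective.
Since φ is not surjective, we find the least positive k with φ(k) = φ(0): this means 20k ≡ 0 (mod 80), i.e. 80 ∣ 20k. Since gcd(20, 80) = 20, dividing through by 20 this holds exactly when 4 ∣ k.
The smallest positive such k is 4.

4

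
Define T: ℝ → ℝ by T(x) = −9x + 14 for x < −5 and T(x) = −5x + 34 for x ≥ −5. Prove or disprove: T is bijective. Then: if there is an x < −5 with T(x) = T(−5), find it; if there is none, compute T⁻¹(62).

Both pieces are strictly decreasing (slopes −9 and −5), so each is injective on its own interval.
The left piece maps (−∞, −5) onto (59, ∞); the right piece maps [−5, ∞) onto (−∞, 59].
Since 59 = 59, the images partition ℝ: T is injective and surjective, hence bijective.
Because the two images are disjoint, no x < −5 has T(x) = T(−5), so we compute T⁻¹(62): 62 lies in (59, ∞), so solve −9x + 14 = 62: x = (62 − 14)/(−9) = −16/3.

-16/3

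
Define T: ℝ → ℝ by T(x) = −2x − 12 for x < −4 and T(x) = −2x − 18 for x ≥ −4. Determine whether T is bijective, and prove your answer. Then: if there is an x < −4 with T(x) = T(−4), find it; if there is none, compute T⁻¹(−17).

Both pieces are strictly decreasing (slopes −2 and −2), so each is injective on its own interval.
The left piece maps (−∞, −4) onto (−4, ∞); the right piece maps [−4, ∞) onto (−∞, −10].
The images leave a gap (−4 has no preimage), so T is not surjective, hence not bijective.
Because the two images are disjoint, no x < −4 has T(x) = T(−4), so we compute T⁻¹(−17): −17 lies in (−∞, −10], so solve −2x − 18 = −17: x = (−17 + 18)/(−2) = −1/2.

-1/2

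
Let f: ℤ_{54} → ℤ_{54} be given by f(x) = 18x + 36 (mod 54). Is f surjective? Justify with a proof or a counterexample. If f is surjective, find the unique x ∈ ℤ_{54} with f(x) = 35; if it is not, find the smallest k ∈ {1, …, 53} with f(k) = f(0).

3

Since gcd(18, 54) = 18, we have 18x ≡ 0 (mod 18) for all x, so f(x) ≡ 0 (mod 18).
But 1 ≢ 0 (mod 18), so 1 ∈ ℤ_{54} has no preimage. So f is not surjective.
Since f is not surjective, we find the least positive k with f(k) = f(0): this means 18k ≡ 0 (mod 54), i.e. 54 ∣ 18k. Since gcd(18, 54) = 18, dividing through by 18 this holds exactly when 3 ∣ k.
The smallest positive such k is 3.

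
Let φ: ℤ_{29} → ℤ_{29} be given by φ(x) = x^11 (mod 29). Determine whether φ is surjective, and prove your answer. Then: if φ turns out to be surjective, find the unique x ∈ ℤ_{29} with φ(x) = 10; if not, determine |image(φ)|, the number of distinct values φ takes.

11

Since 29 is prime, the nonzero elements of ℤ_{29} form a cyclic group of order 28.
As gcd(11, 28) = 1, raising to the 11th power is a bijection on this group: if s^11 ≡ t^11 then (st^{−1})^11 = 1, and the only element of order dividing gcd(11, 28) = 1 is 1, so s = t.
With φ(0) = 0 this makes φ injective on all of ℤ_{29}, hence bijective (finite equal-size domain and codomain). In particular φ is surjective.
Since φ is surjective, we find the preimage of 10. The inverse of x ↦ x^11 on (ℤ_{29})^× is x ↦ x^23, because 11·23 = 253 = 9·28 + 1 ≡ 1 (mod 28) and x^{28} = 1 for x ≠ 0 (Fermat). So φ⁻¹(10) = 10^23 mod 29.
Repeated squaring mod 29: 10^1 ≡ 10, 10^2 ≡ 10² = 100 ≡ 13, 10^4 ≡ 13² = 169 ≡ 24, 10^8 ≡ 24² = 576 ≡ 25, 10^16 ≡ 25² = 625 ≡ 16. Since 23 = 16 + 4 + 2 + 1, 10^23 ≡ 16·24·13·10: 16·24 = 384 ≡ 7, then 7·13 = 91 ≡ 4, then 4·10 = 40 ≡ 11. So 10^23 ≡ 11 (mod 29).
Hence φ⁻¹(10) = 11.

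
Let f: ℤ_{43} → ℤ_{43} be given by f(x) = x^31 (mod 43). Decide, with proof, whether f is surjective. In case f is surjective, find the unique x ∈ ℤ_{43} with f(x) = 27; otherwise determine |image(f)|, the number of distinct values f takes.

Since 43 is prime, the nonzero elements of ℤ_{43} form a cyclic group of order 42.
As gcd(31, 42) = 1, raising to the 31st power is a bijection on this group: if s^31 ≡ t^31 then (st^{−1})^31 = 1, and the only element of order dividing gcd(31, 42) = 1 is 1, so s = t.
With f(0) = 0 this makes f injective on all of ℤ_{43}, hence bijective (finite equal-size domain and codomain). In particular f is surjective.
Since f is surjective, we find the preimage of 27. The inverse of x ↦ x^31 on (ℤ_{43})^× is x ↦ x^19, because 31·19 = 589 = 14·42 + 1 ≡ 1 (mod 42) and x^{42} = 1 for x ≠ 0 (Fermat). So f⁻¹(27) = 27^19 mod 43.
Repeated squaring mod 43: 27^1 ≡ 27, 27^2 ≡ 27² = 729 ≡ 41, 27^4 ≡ 41² = 1681 ≡ 4, 27^8 ≡ 4² = 16, 27^16 ≡ 16² = 256 ≡ 41. Since 19 = 16 + 2 + 1, 27^19 ≡ 41·41·27: 41·41 = 1681 ≡ 4, then 4·27 = 108 ≡ 22. So 27^19 ≡ 22 (mod 43).
Hence f⁻¹(27) = 22.

22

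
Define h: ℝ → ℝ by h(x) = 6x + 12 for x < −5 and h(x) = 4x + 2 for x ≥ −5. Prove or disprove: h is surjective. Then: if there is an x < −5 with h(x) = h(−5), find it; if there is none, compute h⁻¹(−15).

Both pieces are strictly increasing (slopes 6 and 4), so each is injective on its own interval.
The left piece maps (−∞, −5) onto (−∞, −18); the right piece maps [−5, ∞) onto [−18, ∞).
These images together cover ℝ, so h is surjective.
Because the two images are disjoint, no x < −5 has h(x) = h(−5), so we compute h⁻¹(−15): −15 lies in [−18, ∞), so solve 4x + 2 = −15: x = (−15 − 2)/4 = −17/4.

-17/4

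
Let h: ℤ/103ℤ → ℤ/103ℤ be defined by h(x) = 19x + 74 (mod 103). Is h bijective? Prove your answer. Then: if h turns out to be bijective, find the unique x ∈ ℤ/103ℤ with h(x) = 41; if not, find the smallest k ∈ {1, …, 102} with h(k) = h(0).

By definition, h is injective when h(a) = h(b) forces a = b.
Suppose h(a) = h(b) in ℤ/103ℤ. Then 19a + 74 ≡ 19b + 74 (mod 103), hence 19(a − b) ≡ 0 (mod 103).
Since gcd(19, 103) = 1, 19 is invertible modulo 103, so a − b ≡ 0 (mod 103), i.e. a = b.
We now compute 19⁻¹ mod 103 explicitly. Euclid's algorithm: 103 = 5·19 + 8, 19 = 2·8 + 3, 8 = 2·3 + 2, 3 = 1·2 + 1; back-substituting gives 1 = 38·19 − 7·103, so 19⁻¹ ≡ 38 (mod 103).
Then y ↦ 38(y − 74) is a two-sided inverse to h, so every y ∈ ℤ/103ℤ has a preimage.
Hence h is bijective.
Since h is bijective, we compute h⁻¹(41): solve 19x + 74 ≡ 41 (mod 103), i.e. 19x ≡ 70 (mod 103).
Multiplying by 19⁻¹ = 38 gives x ≡ 38·70 = 2660 = 25·103 + 85 ≡ 85 (mod 103).
Check: h(85) = 19·85 + 74 = 1689 = 16·103 + 41 ≡ 41 (mod 103).

85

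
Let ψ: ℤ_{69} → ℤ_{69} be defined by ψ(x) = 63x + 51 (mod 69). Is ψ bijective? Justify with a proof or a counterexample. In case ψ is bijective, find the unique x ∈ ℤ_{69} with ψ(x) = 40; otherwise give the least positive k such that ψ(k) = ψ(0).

By definition, ψ is injective when ψ(u) = ψ(v) forces u = v.
We have gcd(63, 69) = 3 > 1. Taking u = 0 and v = 23: ψ(0) = 51 and ψ(23) = 63·23 + 51 = 1500 ≡ 51 (mod 69).
So ψ(0) = ψ(23) while 0 ≠ 23, so ψ is not injective, hence not bijective.
Since ψ is not bijective, we find the least positive k with ψ(k) = ψ(0): this means 63k ≡ 0 (mod 69), i.e. 69 ∣ 63k. Since gcd(63, 69) = 3, dividing through by 3 this holds exactly when 23 ∣ 21k, and as gcd(21, 23) = 1, exactly when 23 ∣ k.
The smallest positive such k is 23.

23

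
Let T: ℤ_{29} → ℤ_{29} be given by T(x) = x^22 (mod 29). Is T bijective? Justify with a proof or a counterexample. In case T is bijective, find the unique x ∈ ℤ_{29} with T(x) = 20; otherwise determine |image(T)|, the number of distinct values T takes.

T(14): Repeated squaring mod 29: 14^1 ≡ 14, 14^2 ≡ 14² = 196 ≡ 22, 14^4 ≡ 22² = 484 ≡ 20, 14^8 ≡ 20² = 400 ≡ 23, 14^16 ≡ 23² = 529 ≡ 7. Since 22 = 16 + 4 + 2, 14^22 ≡ 7·20·22: 7·20 = 140 ≡ 24, then 24·22 = 528 ≡ 6. So 14^22 ≡ 6 (mod 29).
T(15): Repeated squaring mod 29: 15^1 ≡ 15, 15^2 ≡ 15² = 225 ≡ 22, 15^4 ≡ 22² = 484 ≡ 20, 15^8 ≡ 20² = 400 ≡ 23, 15^16 ≡ 23² = 529 ≡ 7. Since 22 = 16 + 4 + 2, 15^22 ≡ 7·20·22: 7·20 = 140 ≡ 24, then 24·22 = 528 ≡ 6. So 15^22 ≡ 6 (mod 29).
So T(14) = T(15) = 6 while 14 ≠ 15, thus T is not injective, hence not bijective.
Since T is not bijective, we determine |image(T)|. Computing x^22 mod 29 for each x (by repeated squaring, reducing mod 29 at every step), the values T(0), T(1), …, T(28) are: 0, 1, 5, 22, 25, 24, 23, 7, 9, 20, 4, 13, 28, 16, 6, 6, 16, 28, 13, 4, 20, 9, 7, 23, 24, 25, 22, 5, 1.
The distinct values are {0, 1, 4, 5, 6, 7, 9, 13, 16, 20, 22, 23, 24, 25, 28}; there are 15 of them.

15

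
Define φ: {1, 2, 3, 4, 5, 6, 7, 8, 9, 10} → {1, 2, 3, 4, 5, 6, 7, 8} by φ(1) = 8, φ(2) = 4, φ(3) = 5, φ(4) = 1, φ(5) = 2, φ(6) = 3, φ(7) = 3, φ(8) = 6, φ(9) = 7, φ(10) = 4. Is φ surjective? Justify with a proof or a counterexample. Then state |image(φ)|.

Every element of the codomain has a preimage: 1 = φ(4), 2 = φ(5), 3 = φ(6), 4 = φ(2), 5 = φ(3), 6 = φ(8), 7 = φ(9), 8 = φ(1).
Therefore φ is surjective.
The image of φ is {1, 2, 3, 4, 5, 6, 7, 8}, which has 8 elements.

8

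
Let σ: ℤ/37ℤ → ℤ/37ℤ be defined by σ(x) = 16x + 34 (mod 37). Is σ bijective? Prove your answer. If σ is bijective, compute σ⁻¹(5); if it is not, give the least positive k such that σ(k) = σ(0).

Recall that σ is injective if σ(u) = σ(v) implies u = v.
Suppose σ(u) = σ(v) in ℤ/37ℤ. Then 16u + 34 ≡ 16v + 34 (mod 37), therefore 16(u − v) ≡ 0 (mod 37).
Since gcd(16, 37) = 1, 16 is invertible modulo 37, hence u − v ≡ 0 (mod 37), i.e. u = v.
We now compute 16⁻¹ mod 37 explicitly. Euclid's algorithm: 37 = 2·16 + 5, 16 = 3·5 + 1; back-substituting gives 1 = 7·16 − 3·37, so 16⁻¹ ≡ 7 (mod 37).
Then y ↦ 7(y − 34) is a two-sided inverse to σ, so every y ∈ ℤ/37ℤ has a preimage.
Hence σ is bijective.
Since σ is bijective, we find σ⁻¹(5): we need 16x ≡ 5 − 34 ≡ 8 (mod 37). Using 16⁻¹ = 7: x ≡ 7·8 = 56 = 1·37 + 19, so x = 19.
Check: σ(19) = 16·19 + 34 = 338 = 9·37 + 5 ≡ 5 (mod 37).

19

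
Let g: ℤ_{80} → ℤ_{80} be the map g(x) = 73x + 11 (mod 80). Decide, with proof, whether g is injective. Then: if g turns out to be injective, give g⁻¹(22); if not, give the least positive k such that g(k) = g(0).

If g(a) = g(b), then 73a ≡ 73b (mod 80). Because gcd(73, 80) = 1, we may cancel 73 to get a ≡ b (mod 80).
So g is injective.
We now compute 73⁻¹ mod 80 explicitly. Euclid's algorithm: 80 = 1·73 + 7, 73 = 10·7 + 3, 7 = 2·3 + 1; back-substituting gives 1 = 57·73 − 52·80, so 73⁻¹ ≡ 57 (mod 80).
Since g is injective, we find g⁻¹(22): we need 73x ≡ 22 − 11 ≡ 11 (mod 80). Using 73⁻¹ = 57: x ≡ 57·11 = 627 = 7·80 + 67, so x = 67.
Check: g(67) = 73·67 + 11 = 4902 = 61·80 + 22 ≡ 22 (mod 80).

67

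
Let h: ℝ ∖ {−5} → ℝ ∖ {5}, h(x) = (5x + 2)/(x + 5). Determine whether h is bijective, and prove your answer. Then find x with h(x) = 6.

Suppose h(x_1) = h(x_2). Cross-multiplying: (5x_1 + 2)(x_2 + 5) = (5x_2 + 2)(x_1 + 5).
Expanding both sides and cancelling the symmetric terms leaves 23·(x_1 − x_2) = 0. Since 23 ≠ 0, x_1 = x_2. Hence h is injective.
For any y ≠ 5, solving y(x + 5) = 5x + 2 for x gives a well-defined x ≠ −5. So h is surjective.
Thus h is bijective.
Solving h(x) = 6: cross-multiplying gives 5x + 2 = 6(x + 5), which rearranges to −1x = 28, so x = −28.

-28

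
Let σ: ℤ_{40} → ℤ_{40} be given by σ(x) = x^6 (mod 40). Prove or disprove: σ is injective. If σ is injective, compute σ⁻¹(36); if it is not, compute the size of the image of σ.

σ(4): Repeated squaring mod 40: 4^1 ≡ 4, 4^2 ≡ 4² = 16, 4^4 ≡ 16² = 256 ≡ 16. Since 6 = 4 + 2, 4^6 ≡ 16·16: 16·16 = 256 ≡ 16. So 4^6 ≡ 16 (mod 40).
σ(6): Repeated squaring mod 40: 6^1 ≡ 6, 6^2 ≡ 6² = 36, 6^4 ≡ 36² = 1296 ≡ 16. Since 6 = 4 + 2, 6^6 ≡ 16·36: 16·36 = 576 ≡ 16. So 6^6 ≡ 16 (mod 40).
So σ(4) = σ(6) = 16 while 4 ≠ 6, therefore σ is not injective.
Since σ is not injective, we determine |image(σ)|. Computing x^6 mod 40 for each x (by repeated squaring, reducing mod 40 at every step), the values σ(0), σ(1), …, σ(39) are: 0, 1, 24, 9, 16, 25, 16, 9, 24, 1, 0, 1, 24, 9, 16, 25, 16, 9, 24, 1, 0, 1, 24, 9, 16, 25, 16, 9, 24, 1, 0, 1, 24, 9, 16, 25, 16, 9, 24, 1.
The distinct values are {0, 1, 9, 16, 24, 25}; there are 6 of them.

6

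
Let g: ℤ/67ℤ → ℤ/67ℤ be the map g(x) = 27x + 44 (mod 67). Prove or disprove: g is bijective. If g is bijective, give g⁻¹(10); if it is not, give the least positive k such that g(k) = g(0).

31

Suppose g(a) = g(b) in ℤ/67ℤ. Then 27a + 44 ≡ 27b + 44 (mod 67), therefore 27(a − b) ≡ 0 (mod 67).
Since gcd(27, 67) = 1, 27 is invertible modulo 67, therefore a − b ≡ 0 (mod 67), i.e. a = b.
We now compute 27⁻¹ mod 67 explicitly. Euclid's algorithm: 67 = 2·27 + 13, 27 = 2·13 + 1; back-substituting gives 1 = 5·27 − 2·67, so 27⁻¹ ≡ 5 (mod 67).
Then y ↦ 5(y − 44) is a two-sided inverse to g, so every y ∈ ℤ/67ℤ has a preimage.
So g is bijective.
Since g is bijective, we find g⁻¹(10): we need 27x ≡ 10 − 44 ≡ 33 (mod 67). Using 27⁻¹ = 5: x ≡ 5·33 = 165 = 2·67 + 31, so x = 31.
Check: g(31) = 27·31 + 44 = 881 = 13·67 + 10 ≡ 10 (mod 67).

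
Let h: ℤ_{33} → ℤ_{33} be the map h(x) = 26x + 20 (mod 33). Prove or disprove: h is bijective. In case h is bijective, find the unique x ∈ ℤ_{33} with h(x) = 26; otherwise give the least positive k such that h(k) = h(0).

18

Suppose h(u) = h(v) in ℤ_{33}. Then 26u + 20 ≡ 26v + 20 (mod 33), therefore 26(u − v) ≡ 0 (mod 33).
Since gcd(26, 33) = 1, 26 is invertible modulo 33, hence u − v ≡ 0 (mod 33), i.e. u = v.
We now compute 26⁻¹ mod 33 explicitly. Euclid's algorithm: 33 = 1·26 + 7, 26 = 3·7 + 5, 7 = 1·5 + 2, 5 = 2·2 + 1; back-substituting gives 1 = 14·26 − 11·33, so 26⁻¹ ≡ 14 (mod 33).
Then y ↦ 14(y − 20) is a two-sided inverse to h, so every y ∈ ℤ_{33} has a preimage.
So h is bijective.
Since h is bijective, we find h⁻¹(26): we need 26x ≡ 26 − 20 ≡ 6 (mod 33). Using 26⁻¹ = 14: x ≡ 14·6 = 84 = 2·33 + 18, so x = 18.
Check: h(18) = 26·18 + 20 = 488 = 14·33 + 26 ≡ 26 (mod 33).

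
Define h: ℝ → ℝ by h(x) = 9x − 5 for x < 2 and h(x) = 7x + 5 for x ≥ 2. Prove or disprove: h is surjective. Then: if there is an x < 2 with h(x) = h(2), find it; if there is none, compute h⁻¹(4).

Both pieces are strictly increasing (slopes 9 and 7), so each is injective on its own interval.
The left piece maps (−∞, 2) onto (−∞, 13); the right piece maps [2, ∞) onto [19, ∞).
The union (−∞, 13) ∪ [19, ∞) omits the interval between 13 and 19; in particular 13 has no preimage. So h is not surjective.
Because the two images are disjoint, no x < 2 has h(x) = h(2), so we compute h⁻¹(4): 4 lies in (−∞, 13), so solve 9x − 5 = 4: x = (4 + 5)/9 = 1.

1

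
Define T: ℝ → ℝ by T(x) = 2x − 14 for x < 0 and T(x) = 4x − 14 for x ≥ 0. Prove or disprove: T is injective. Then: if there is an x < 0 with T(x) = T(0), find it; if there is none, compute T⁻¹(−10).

Both pieces are strictly increasing (slopes 2 and 4), so each is injective on its own interval.
The left piece maps (−∞, 0) onto (−∞, −14); the right piece maps [0, ∞) onto [−14, ∞).
These images are disjoint, so no value is attained by both pieces. Thus T is injective.
Because the two images are disjoint, no x < 0 has T(x) = T(0), so we compute T⁻¹(−10): −10 lies in [−14, ∞), so solve 4x − 14 = −10: x = (−10 + 14)/4 = 1.

1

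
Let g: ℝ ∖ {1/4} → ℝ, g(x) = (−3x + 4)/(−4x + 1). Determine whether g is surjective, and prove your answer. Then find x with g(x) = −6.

10/27

If g(x) = 3/4, cross-multiplying gives −4(−3x + 4) = −3(−4x + 1), which simplifies to −16 = −3 — false.  So 3/4 has no preimage and g is not surjective.
Solving g(x) = −6: cross-multiplying gives −3x + 4 = −6(−4x + 1), which rearranges to −27x = −10, so x = 10/27.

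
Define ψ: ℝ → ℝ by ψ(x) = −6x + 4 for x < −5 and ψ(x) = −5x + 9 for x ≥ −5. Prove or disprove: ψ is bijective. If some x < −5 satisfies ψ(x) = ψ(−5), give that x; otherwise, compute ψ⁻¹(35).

-31/6

Both pieces are strictly decreasing (slopes −6 and −5), so each is injective on its own interval.
The left piece maps (−∞, −5) onto (34, ∞); the right piece maps [−5, ∞) onto (−∞, 34].
Since 34 = 34, the images partition ℝ: ψ is injective and surjective, hence bijective.
Because the two images are disjoint, no x < −5 has ψ(x) = ψ(−5), so we compute ψ⁻¹(35): 35 lies in (34, ∞), so solve −6x + 4 = 35: x = (35 − 4)/(−6) = −31/6.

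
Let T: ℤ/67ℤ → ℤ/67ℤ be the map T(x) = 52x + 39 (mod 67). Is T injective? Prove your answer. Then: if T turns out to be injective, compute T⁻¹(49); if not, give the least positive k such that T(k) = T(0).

44

Suppose T(s) = T(t) in ℤ/67ℤ. Then 52s + 39 ≡ 52t + 39 (mod 67), hence 52(s − t) ≡ 0 (mod 67).
Since gcd(52, 67) = 1, 52 is invertible modulo 67, so s − t ≡ 0 (mod 67), i.e. s = t.
Thus T is injective.
We now compute 52⁻¹ mod 67 explicitly. Euclid's algorithm: 67 = 1·52 + 15, 52 = 3·15 + 7, 15 = 2·7 + 1; back-substituting gives 1 = 58·52 − 45·67, so 52⁻¹ ≡ 58 (mod 67).
Since T is injective, we compute T⁻¹(49): solve 52x + 39 ≡ 49 (mod 67), i.e. 52x ≡ 10 (mod 67).
Multiplying by 52⁻¹ = 58 gives x ≡ 58·10 = 580 = 8·67 + 44 ≡ 44 (mod 67).
Check: T(44) = 52·44 + 39 = 2327 = 34·67 + 49 ≡ 49 (mod 67).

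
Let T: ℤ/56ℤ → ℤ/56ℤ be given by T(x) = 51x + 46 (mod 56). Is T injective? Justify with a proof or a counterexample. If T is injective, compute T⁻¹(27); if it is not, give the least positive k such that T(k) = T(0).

15

If T(u) = T(v), then 51u ≡ 51v (mod 56). Because gcd(51, 56) = 1, we may cancel 51 to get u ≡ v (mod 56).
Hence T is injective.
We now compute 51⁻¹ mod 56 explicitly. Euclid's algorithm: 56 = 1·51 + 5, 51 = 10·5 + 1; back-substituting gives 1 = 11·51 − 10·56, so 51⁻¹ ≡ 11 (mod 56).
Since T is injective, we find T⁻¹(27): we need 51x ≡ 27 − 46 ≡ 37 (mod 56). Using 51⁻¹ = 11: x ≡ 11·37 = 407 = 7·56 + 15, so x = 15.
Check: T(15) = 51·15 + 46 = 811 = 14·56 + 27 ≡ 27 (mod 56).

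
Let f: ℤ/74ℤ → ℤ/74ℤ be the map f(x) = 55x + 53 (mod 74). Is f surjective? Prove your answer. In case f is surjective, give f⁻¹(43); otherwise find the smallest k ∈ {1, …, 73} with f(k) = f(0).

Since gcd(55, 74) = 1, 55 is invertible modulo 74. Euclid's algorithm: 74 = 1·55 + 19, 55 = 2·19 + 17, 19 = 1·17 + 2, 17 = 8·2 + 1; back-substituting gives 1 = 35·55 − 26·74, so 55⁻¹ ≡ 35 (mod 74).
Then y ↦ 35(y − 53) is a two-sided inverse to f, so every y ∈ ℤ/74ℤ has a preimage.
Thus f is surjective.
Since f is surjective, we find f⁻¹(43): we need 55x ≡ 43 − 53 ≡ 64 (mod 74). Using 55⁻¹ = 35: x ≡ 35·64 = 2240 = 30·74 + 20, so x = 20.
Check: f(20) = 55·20 + 53 = 1153 = 15·74 + 43 ≡ 43 (mod 74).

20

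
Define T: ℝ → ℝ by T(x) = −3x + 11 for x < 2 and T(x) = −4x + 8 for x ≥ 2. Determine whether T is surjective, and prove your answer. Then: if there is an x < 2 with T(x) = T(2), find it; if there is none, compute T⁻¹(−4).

3

Both pieces are strictly decreasing (slopes −3 and −4), so each is injective on its own interval.
The left piece maps (−∞, 2) onto (5, ∞); the right piece maps [2, ∞) onto (−∞, 0].
The union (5, ∞) ∪ (−∞, 0] omits the interval between 5 and 0; in particular 5 has no preimage. So T is not surjective.
Because the two images are disjoint, no x < 2 has T(x) = T(2), so we compute T⁻¹(−4): −4 lies in (−∞, 0], so solve −4x + 8 = −4: x = (−4 − 8)/(−4) = 3.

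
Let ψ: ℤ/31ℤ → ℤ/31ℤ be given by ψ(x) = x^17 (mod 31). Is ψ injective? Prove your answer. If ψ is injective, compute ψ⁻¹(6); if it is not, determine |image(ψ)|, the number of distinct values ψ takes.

Since 31 is prime, the nonzero elements of ℤ/31ℤ form a cyclic group of order 30.
As gcd(17, 30) = 1, raising to the 17th power is a bijection on this group: if s^17 ≡ t^17 then (st^{−1})^17 = 1, and the only element of order dividing gcd(17, 30) = 1 is 1, so s = t.
With ψ(0) = 0 this makes ψ injective on all of ℤ/31ℤ, hence bijective (finite equal-size domain and codomain). In particular ψ is injective.
Since ψ is injective, we find the preimage of 6. The inverse of x ↦ x^17 on (ℤ/31ℤ)^× is x ↦ x^23, because 17·23 = 391 = 13·30 + 1 ≡ 1 (mod 30) and x^{30} = 1 for x ≠ 0 (Fermat). So ψ⁻¹(6) = 6^23 mod 31.
Repeated squaring mod 31: 6^1 ≡ 6, 6^2 ≡ 6² = 36 ≡ 5, 6^4 ≡ 5² = 25, 6^8 ≡ 25² = 625 ≡ 5, 6^16 ≡ 5² = 25. Since 23 = 16 + 4 + 2 + 1, 6^23 ≡ 25·25·5·6: 25·25 = 625 ≡ 5, then 5·5 = 25, then 25·6 = 150 ≡ 26. So 6^23 ≡ 26 (mod 31).
Hence ψ⁻¹(6) = 26.

26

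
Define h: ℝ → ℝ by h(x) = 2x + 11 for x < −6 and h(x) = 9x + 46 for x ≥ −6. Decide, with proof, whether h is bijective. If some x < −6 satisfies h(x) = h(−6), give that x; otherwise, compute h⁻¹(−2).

-19/2

Both pieces are strictly increasing (slopes 2 and 9), so each is injective on its own interval.
The left piece maps (−∞, −6) onto (−∞, −1); the right piece maps [−6, ∞) onto [−8, ∞).
These images overlap. In particular h(−6) = −8 (right piece), and solving 2x + 11 = −8 on the left piece gives x = −19/2 < −6.
So h(−19/2) = h(−6) with −19/2 ≠ −6, and h is not injective, hence not bijective. This x = −19/2 is the requested value below −6.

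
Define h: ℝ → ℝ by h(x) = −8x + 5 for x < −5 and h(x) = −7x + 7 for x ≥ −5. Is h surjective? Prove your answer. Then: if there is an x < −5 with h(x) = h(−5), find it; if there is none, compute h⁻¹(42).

Both pieces are strictly decreasing (slopes −8 and −7), so each is injective on its own interval.
The left piece maps (−∞, −5) onto (45, ∞); the right piece maps [−5, ∞) onto (−∞, 42].
The union (45, ∞) ∪ (−∞, 42] omits the interval between 45 and 42; in particular 45 has no preimage. So h is not surjective.
Because the two images are disjoint, no x < −5 has h(x) = h(−5), so we compute h⁻¹(42): 42 lies in (−∞, 42], so solve −7x + 7 = 42: x = (42 − 7)/(−7) = −5.

-5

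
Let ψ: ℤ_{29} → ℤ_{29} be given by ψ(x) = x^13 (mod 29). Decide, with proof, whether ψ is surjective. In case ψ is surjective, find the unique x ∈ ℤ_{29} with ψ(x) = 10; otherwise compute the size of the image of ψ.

26

Since 29 is prime, the nonzero elements of ℤ_{29} form a cyclic group of order 28.
As gcd(13, 28) = 1, raising to the 13th power is a bijection on this group: if x_1^13 ≡ x_2^13 then (x_1x_2^{−1})^13 = 1, and the only element of order dividing gcd(13, 28) = 1 is 1, so x_1 = x_2.
With ψ(0) = 0 this makes ψ injective on all of ℤ_{29}, hence bijective (finite equal-size domain and codomain). In particular ψ is surjective.
Since ψ is surjective, we find the preimage of 10. The inverse of x ↦ x^13 on (ℤ_{29})^× is x ↦ x^13, because 13·13 = 169 = 6·28 + 1 ≡ 1 (mod 28) and x^{28} = 1 for x ≠ 0 (Fermat). So ψ⁻¹(10) = 10^13 mod 29.
Repeated squaring mod 29: 10^1 ≡ 10, 10^2 ≡ 10² = 100 ≡ 13, 10^4 ≡ 13² = 169 ≡ 24, 10^8 ≡ 24² = 576 ≡ 25. Since 13 = 8 + 4 + 1, 10^13 ≡ 25·24·10: 25·24 = 600 ≡ 20, then 20·10 = 200 ≡ 26. So 10^13 ≡ 26 (mod 29).
Hence ψ⁻¹(10) = 26.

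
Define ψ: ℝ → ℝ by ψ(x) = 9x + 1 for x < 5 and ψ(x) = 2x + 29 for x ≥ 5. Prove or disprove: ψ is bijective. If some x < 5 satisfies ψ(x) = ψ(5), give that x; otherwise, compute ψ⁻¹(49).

38/9

Both pieces are strictly increasing (slopes 9 and 2), so each is injective on its own interval.
The left piece maps (−∞, 5) onto (−∞, 46); the right piece maps [5, ∞) onto [39, ∞).
These images overlap. In particular ψ(5) = 39 (right piece), and solving 9x + 1 = 39 on the left piece gives x = 38/9 < 5.
So ψ(38/9) = ψ(5) with 38/9 ≠ 5, and ψ is not injective, hence not bijective. This x = 38/9 is the requested value below 5.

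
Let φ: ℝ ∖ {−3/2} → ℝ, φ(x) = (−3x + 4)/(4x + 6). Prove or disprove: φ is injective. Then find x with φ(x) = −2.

-16/5

Suppose φ(a) = φ(b). Cross-multiplying: (−3a + 4)(4b + 6) = (−3b + 4)(4a + 6).
Expanding both sides and cancelling the symmetric terms leaves −34·(a − b) = 0. Since −34 ≠ 0, a = b. Hence φ is injective.
Solving φ(x) = −2: cross-multiplying gives −3x + 4 = −2(4x + 6), which rearranges to 5x = −16, so x = −16/5.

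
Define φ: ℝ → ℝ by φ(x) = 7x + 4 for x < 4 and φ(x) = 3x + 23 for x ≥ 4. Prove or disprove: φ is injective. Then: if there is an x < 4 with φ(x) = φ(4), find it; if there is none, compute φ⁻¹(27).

23/7

Both pieces are strictly increasing (slopes 7 and 3), so each is injective on its own interval.
The left piece maps (−∞, 4) onto (−∞, 32); the right piece maps [4, ∞) onto [35, ∞).
These images are disjoint, so no value is attained by both pieces. Hence φ is injective.
Because the two images are disjoint, no x < 4 has φ(x) = φ(4), so we compute φ⁻¹(27): 27 lies in (−∞, 32), so solve 7x + 4 = 27: x = (27 − 4)/7 = 23/7.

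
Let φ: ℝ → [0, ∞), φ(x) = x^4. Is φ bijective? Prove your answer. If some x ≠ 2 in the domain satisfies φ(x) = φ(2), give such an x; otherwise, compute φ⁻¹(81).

-2

φ(2) = 16 = (−2)^4 = φ(−2) (since 4 is even), with 2 ≠ −2. So φ is not injective, hence not bijective.
For the follow-up, such an x exists: taking x = −2 ∈ ℝ gives φ(−2) = 16 = φ(2) with −2 ≠ 2.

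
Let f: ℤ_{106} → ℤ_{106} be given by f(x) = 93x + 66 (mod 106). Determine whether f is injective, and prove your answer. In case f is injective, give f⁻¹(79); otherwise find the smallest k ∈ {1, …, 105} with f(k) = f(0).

105

Suppose f(x_1) = f(x_2) in ℤ_{106}. Then 93x_1 + 66 ≡ 93x_2 + 66 (mod 106), thus 93(x_1 − x_2) ≡ 0 (mod 106).
Since gcd(93, 106) = 1, 93 is invertible modulo 106, thus x_1 − x_2 ≡ 0 (mod 106), i.e. x_1 = x_2.
Thus f is injective.
We now compute 93⁻¹ mod 106 explicitly. Euclid's algorithm: 106 = 1·93 + 13, 93 = 7·13 + 2, 13 = 6·2 + 1; back-substituting gives 1 = 57·93 − 50·106, so 93⁻¹ ≡ 57 (mod 106).
Since f is injective, we find f⁻¹(79): we need 93x ≡ 79 − 66 ≡ 13 (mod 106). Using 93⁻¹ = 57: x ≡ 57·13 = 741 = 6·106 + 105, so x = 105.
Check: f(105) = 93·105 + 66 = 9831 = 92·106 + 79 ≡ 79 (mod 106).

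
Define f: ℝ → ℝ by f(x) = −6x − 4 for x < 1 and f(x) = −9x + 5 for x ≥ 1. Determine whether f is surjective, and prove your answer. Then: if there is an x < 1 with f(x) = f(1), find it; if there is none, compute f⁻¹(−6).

0

Both pieces are strictly decreasing (slopes −6 and −9), so each is injective on its own interval.
The left piece maps (−∞, 1) onto (−10, ∞); the right piece maps [1, ∞) onto (−∞, −4].
The union (−10, ∞) ∪ (−∞, −4] covers ℝ, so f is surjective.
For the follow-up: the images overlap, so an x < 1 with f(x) = f(1) exists. f(1) = −4; solving −6x − 4 = −4 for x < 1 gives x = (−4 + 4)/(−6) = 0.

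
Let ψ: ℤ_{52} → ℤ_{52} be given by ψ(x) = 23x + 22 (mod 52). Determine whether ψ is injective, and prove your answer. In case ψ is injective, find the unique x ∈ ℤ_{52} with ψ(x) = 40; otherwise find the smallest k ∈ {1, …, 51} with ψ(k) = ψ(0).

46

Suppose ψ(u) = ψ(v) in ℤ_{52}. Then 23u + 22 ≡ 23v + 22 (mod 52), so 23(u − v) ≡ 0 (mod 52).
Since gcd(23, 52) = 1, 23 is invertible modulo 52, hence u − v ≡ 0 (mod 52), i.e. u = v.
Thus ψ is injective.
We now compute 23⁻¹ mod 52 explicitly. Euclid's algorithm: 52 = 2·23 + 6, 23 = 3·6 + 5, 6 = 1·5 + 1; back-substituting gives 1 = 43·23 − 19·52, so 23⁻¹ ≡ 43 (mod 52).
Since ψ is injective, we compute ψ⁻¹(40): solve 23x + 22 ≡ 40 (mod 52), i.e. 23x ≡ 18 (mod 52).
Multiplying by 23⁻¹ = 43 gives x ≡ 43·18 = 774 = 14·52 + 46 ≡ 46 (mod 52).
Check: ψ(46) = 23·46 + 22 = 1080 = 20·52 + 40 ≡ 40 (mod 52).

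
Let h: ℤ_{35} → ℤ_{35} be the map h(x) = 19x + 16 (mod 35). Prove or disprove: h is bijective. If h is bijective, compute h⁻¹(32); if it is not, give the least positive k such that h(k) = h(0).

If h(x_1) = h(x_2), then 19x_1 ≡ 19x_2 (mod 35). Because gcd(19, 35) = 1, we may cancel 19 to get x_1 ≡ x_2 (mod 35).
We now compute 19⁻¹ mod 35 explicitly. Euclid's algorithm: 35 = 1·19 + 16, 19 = 1·16 + 3, 16 = 5·3 + 1; back-substituting gives 1 = 24·19 − 13·35, so 19⁻¹ ≡ 24 (mod 35).
Then y ↦ 24(y − 16) is a two-sided inverse to h, so every y ∈ ℤ_{35} has a preimage.
Therefore h is bijective.
Since h is bijective, we find h⁻¹(32): we need 19x ≡ 32 − 16 ≡ 16 (mod 35). Using 19⁻¹ = 24: x ≡ 24·16 = 384 = 10·35 + 34, so x = 34.
Check: h(34) = 19·34 + 16 = 662 = 18·35 + 32 ≡ 32 (mod 35).

34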